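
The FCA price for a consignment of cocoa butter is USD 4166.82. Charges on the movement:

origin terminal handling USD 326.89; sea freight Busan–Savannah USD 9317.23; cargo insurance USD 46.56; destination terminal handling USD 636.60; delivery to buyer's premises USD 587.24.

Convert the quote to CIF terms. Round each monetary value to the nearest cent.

Not relevant to the conversion: delivery, destination terminal — on the buyer under both terms; not part of either seller's price.
From FCA to CIF, the seller additionally bears: origin terminal, freight, insurance.
CIF price = 4166.82 + 326.89 + 9317.23 + 46.56 = 13857.50

CIF price: USD 13857.50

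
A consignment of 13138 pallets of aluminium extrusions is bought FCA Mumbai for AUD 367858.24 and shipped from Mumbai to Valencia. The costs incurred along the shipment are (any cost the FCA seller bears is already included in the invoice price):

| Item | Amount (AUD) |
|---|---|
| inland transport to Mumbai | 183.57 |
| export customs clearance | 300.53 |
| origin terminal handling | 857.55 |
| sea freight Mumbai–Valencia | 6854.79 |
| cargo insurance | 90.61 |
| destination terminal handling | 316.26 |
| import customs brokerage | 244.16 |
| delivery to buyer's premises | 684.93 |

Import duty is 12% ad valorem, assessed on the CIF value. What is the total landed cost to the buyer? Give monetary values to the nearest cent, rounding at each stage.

FCA: the seller delivers export-cleared goods to the carrier; the buyer bears costs from that point.
Already in the invoice (seller's account under FCA): inland to port, export clearance — exclude.
CIF value = FCA price + origin terminal + freight + insurance = 367858.24 + 857.55 + 6854.79 + 90.61 = 375661.19
Import duty = 375661.19 × 12% = 45079.34
Buyer bears: origin terminal 857.55 + freight 6854.79 + insurance 90.61 + destination terminal 316.26 + brokerage 244.16 + delivery 684.93 + duty 45079.34 = 54127.64
Landed cost = invoice 367858.24 + 54127.64 = 421985.88

Total landed cost: AUD 421985.88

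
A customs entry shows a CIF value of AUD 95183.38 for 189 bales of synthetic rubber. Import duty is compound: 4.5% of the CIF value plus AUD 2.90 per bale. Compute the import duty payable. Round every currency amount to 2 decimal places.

Ad valorem component: 95183.38 × 4.5% = 4283.25
Specific component: 189 × 2.90 = 548.10
Import duty = 4283.25 + 548.10 = 4831.35

Import duty: AUD 4831.35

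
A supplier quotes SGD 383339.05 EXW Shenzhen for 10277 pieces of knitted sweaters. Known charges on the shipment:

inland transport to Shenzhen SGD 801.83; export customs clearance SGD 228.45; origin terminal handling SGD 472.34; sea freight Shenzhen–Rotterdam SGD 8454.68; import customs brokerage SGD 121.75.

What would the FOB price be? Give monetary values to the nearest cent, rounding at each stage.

Not relevant to the conversion: brokerage, freight — on the buyer under both terms; not part of either seller's price.
From EXW to FOB, the seller additionally bears: inland to port, export clearance, origin terminal.
FOB price = 383339.05 + 801.83 + 228.45 + 472.34 = 384841.67

FOB price: SGD 384841.67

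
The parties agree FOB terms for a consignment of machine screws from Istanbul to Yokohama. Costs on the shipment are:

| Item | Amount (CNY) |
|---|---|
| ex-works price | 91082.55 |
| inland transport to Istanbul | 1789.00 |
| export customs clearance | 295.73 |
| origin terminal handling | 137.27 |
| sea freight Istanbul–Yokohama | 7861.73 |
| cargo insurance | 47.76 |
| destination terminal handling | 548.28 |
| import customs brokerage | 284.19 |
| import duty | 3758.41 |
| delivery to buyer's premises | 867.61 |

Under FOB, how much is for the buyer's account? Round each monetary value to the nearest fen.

FOB: the seller bears costs until goods are on board at the origin port; the buyer bears freight, insurance and all costs thereafter.
Seller's account: goods 91082.55 + inland to port 1789.00 + export clearance 295.73 + origin terminal 137.27 = 93304.55
Buyer's account: freight 7861.73 + insurance 47.76 + destination terminal 548.28 + brokerage 284.19 + duty 3758.41 + delivery 867.61 = 13367.98

Buyer's account: CNY 13367.98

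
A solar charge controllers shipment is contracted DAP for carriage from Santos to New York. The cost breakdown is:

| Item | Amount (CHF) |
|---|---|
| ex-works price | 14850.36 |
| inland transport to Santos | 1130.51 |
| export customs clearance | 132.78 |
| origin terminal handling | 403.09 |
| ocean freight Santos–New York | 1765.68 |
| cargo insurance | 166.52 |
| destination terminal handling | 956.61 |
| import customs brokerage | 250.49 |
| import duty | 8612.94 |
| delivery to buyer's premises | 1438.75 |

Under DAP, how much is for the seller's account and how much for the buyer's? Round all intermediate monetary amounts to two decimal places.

Seller: CHF 20844.30; buyer: CHF 8863.43

DAP: the seller bears all costs to the named destination except import duty and clearance.
Seller's account: goods 14850.36 + inland to port 1130.51 + export clearance 132.78 + origin terminal 403.09 + freight 1765.68 + insurance 166.52 + destination terminal 956.61 + delivery 1438.75 = 20844.30
Buyer's account: brokerage 250.49 + duty 8612.94 = 8863.43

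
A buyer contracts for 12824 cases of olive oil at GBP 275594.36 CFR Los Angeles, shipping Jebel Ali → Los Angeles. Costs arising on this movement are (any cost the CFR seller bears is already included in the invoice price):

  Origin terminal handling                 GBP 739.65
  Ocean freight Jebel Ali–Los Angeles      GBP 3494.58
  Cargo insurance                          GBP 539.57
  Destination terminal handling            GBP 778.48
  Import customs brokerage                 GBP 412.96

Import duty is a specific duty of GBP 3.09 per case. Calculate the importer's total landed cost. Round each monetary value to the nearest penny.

CFR: the seller pays costs through ocean freight to the destination port, but not insurance.
Already in the invoice (seller's account under CFR): origin terminal, freight — exclude.
CIF value = CFR price + insurance = 275594.36 + 539.57 = 276133.93
Import duty = 12824 × 3.09 = 39626.16
Buyer bears: insurance 539.57 + destination terminal 778.48 + brokerage 412.96 + duty 39626.16 = 41357.17
Landed cost = invoice 275594.36 + 41357.17 = 316951.53

Total landed cost: GBP 316951.53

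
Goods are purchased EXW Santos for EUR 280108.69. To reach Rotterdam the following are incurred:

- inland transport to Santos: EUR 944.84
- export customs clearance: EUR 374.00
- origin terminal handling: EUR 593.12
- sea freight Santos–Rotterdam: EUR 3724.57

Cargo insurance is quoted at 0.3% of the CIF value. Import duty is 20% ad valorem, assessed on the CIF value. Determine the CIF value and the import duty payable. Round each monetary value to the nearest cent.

CIF value: EUR 286605.04; import duty: EUR 57321.01

Let C be the CIF value. C = EXW price + pre-shipment costs + freight + 0.3% × C
C − 0.3% × C = 280108.69 + 944.84 + 374.00 + 593.12 + 3724.57
0.997 × C = 285745.22
C = 285745.22 / 0.997 = 286605.04
Insurance premium = 0.3% × 286605.04 = 859.82
Import duty = 286605.04 × 20% = 57321.01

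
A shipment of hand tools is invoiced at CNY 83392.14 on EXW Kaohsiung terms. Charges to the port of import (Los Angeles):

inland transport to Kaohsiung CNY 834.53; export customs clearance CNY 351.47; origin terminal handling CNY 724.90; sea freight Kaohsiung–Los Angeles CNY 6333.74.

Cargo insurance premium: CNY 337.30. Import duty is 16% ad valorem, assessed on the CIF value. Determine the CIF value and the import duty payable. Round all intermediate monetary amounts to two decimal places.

CIF value: CNY 91974.08; import duty: CNY 14715.85

CIF = EXW price + pre-shipment costs + freight + insurance
CIF = 83392.14 + 834.53 + 351.47 + 724.90 + 6333.74 + 337.30 = 91974.08
Import duty = 91974.08 × 16% = 14715.85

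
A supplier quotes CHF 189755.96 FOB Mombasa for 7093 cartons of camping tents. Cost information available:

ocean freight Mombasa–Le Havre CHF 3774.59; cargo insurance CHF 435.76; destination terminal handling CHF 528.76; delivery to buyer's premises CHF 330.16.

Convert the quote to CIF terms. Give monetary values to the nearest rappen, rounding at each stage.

Not relevant to the conversion: delivery, destination terminal — on the buyer under both terms; not part of either seller's price.
From FOB to CIF, the seller additionally bears: freight, insurance.
CIF price = 189755.96 + 3774.59 + 435.76 = 193966.31

CIF price: CHF 193966.31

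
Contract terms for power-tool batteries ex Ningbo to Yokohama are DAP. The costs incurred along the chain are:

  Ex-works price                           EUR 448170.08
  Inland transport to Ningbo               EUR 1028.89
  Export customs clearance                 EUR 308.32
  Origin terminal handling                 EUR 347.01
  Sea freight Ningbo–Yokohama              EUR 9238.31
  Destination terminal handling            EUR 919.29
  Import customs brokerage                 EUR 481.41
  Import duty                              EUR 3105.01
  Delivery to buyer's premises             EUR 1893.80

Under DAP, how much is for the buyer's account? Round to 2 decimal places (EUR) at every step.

DAP: the seller bears all costs to the named destination except import duty and clearance.
Seller's account: goods 448170.08 + inland to port 1028.89 + export clearance 308.32 + origin terminal 347.01 + freight 9238.31 + destination terminal 919.29 + delivery 1893.80 = 461905.70
Buyer's account: brokerage 481.41 + duty 3105.01 = 3586.42

Buyer's account: EUR 3586.42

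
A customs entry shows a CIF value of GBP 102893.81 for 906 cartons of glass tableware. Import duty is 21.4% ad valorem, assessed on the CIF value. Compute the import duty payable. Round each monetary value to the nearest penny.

Import duty: GBP 22019.28

Import duty = 102893.81 × 21.4% = 22019.28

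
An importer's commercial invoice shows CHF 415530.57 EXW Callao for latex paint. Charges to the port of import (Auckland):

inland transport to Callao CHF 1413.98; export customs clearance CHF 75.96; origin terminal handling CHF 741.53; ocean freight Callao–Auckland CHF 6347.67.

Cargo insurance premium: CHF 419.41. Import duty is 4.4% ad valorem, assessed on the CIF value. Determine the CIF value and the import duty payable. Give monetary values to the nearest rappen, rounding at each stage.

CIF = EXW price + pre-shipment costs + freight + insurance
CIF = 415530.57 + 1413.98 + 75.96 + 741.53 + 6347.67 + 419.41 = 424529.12
Import duty = 424529.12 × 4.4% = 18679.28

CIF value: CHF 424529.12; import duty: CHF 18679.28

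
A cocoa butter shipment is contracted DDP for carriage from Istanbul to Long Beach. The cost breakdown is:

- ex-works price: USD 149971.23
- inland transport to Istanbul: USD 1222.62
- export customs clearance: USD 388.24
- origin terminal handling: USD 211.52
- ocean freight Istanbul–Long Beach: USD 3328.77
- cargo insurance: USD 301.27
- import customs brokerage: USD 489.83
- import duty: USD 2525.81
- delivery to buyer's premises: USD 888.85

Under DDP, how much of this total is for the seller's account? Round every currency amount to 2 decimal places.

DDP: the seller bears all costs including import duty.
Seller's account: goods 149971.23 + inland to port 1222.62 + export clearance 388.24 + origin terminal 211.52 + freight 3328.77 + insurance 301.27 + brokerage 489.83 + duty 2525.81 + delivery 888.85 = 159328.14
Buyer's account: 0.00

Seller's account: USD 159328.14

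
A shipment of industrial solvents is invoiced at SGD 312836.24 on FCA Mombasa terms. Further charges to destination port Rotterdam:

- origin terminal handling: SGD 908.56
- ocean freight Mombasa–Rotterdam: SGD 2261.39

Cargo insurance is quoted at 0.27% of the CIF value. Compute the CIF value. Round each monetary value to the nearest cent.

CIF value: SGD 316861.72

Let C be the CIF value. C = FCA price + pre-shipment costs + freight + 0.27% × C
C − 0.27% × C = 312836.24 + 908.56 + 2261.39
0.9973 × C = 316006.19
C = 316006.19 / 0.9973 = 316861.72
Insurance premium = 0.27% × 316861.72 = 855.53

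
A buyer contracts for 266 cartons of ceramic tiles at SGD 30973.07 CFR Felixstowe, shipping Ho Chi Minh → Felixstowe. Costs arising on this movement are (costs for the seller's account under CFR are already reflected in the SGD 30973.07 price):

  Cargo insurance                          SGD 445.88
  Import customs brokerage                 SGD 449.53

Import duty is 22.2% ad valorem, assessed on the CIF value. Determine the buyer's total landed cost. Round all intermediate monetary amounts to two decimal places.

CFR: the seller pays costs through ocean freight to the destination port, but not insurance.
CIF value = CFR price + insurance = 30973.07 + 445.88 = 31418.95
Import duty = 31418.95 × 22.2% = 6975.01
Buyer bears: insurance 445.88 + brokerage 449.53 + duty 6975.01 = 7870.42
Landed cost = invoice 30973.07 + 7870.42 = 38843.49

Total landed cost: SGD 38843.49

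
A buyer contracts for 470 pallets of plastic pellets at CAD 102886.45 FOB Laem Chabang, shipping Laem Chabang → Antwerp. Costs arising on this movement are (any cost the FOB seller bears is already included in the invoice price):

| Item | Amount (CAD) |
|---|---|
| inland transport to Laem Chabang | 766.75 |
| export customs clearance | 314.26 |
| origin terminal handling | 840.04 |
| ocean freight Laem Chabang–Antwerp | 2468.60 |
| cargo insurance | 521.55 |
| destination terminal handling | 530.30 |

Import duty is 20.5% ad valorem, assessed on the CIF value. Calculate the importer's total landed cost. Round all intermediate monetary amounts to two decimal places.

FOB: the seller bears costs until goods are on board at the origin port; the buyer bears freight, insurance and all costs thereafter.
Already in the invoice (seller's account under FOB): inland to port, export clearance, origin terminal — exclude.
CIF value = FOB price + freight + insurance = 102886.45 + 2468.60 + 521.55 = 105876.60
Import duty = 105876.60 × 20.5% = 21704.70
Buyer bears: freight 2468.60 + insurance 521.55 + destination terminal 530.30 + duty 21704.70 = 25225.15
Landed cost = invoice 102886.45 + 25225.15 = 128111.60

Total landed cost: CAD 128111.60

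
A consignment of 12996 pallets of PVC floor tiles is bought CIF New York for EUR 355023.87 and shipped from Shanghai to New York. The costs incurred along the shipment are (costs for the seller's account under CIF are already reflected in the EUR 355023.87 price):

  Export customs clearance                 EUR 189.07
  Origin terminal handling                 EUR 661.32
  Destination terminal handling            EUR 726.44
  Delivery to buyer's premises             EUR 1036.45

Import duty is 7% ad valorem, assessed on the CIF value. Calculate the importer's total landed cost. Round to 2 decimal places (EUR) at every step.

Total landed cost: EUR 381638.43

CIF: the seller pays costs through ocean freight and marine insurance to the destination port.
Already in the invoice (seller's account under CIF): export clearance, origin terminal — exclude.
The CIF price already equals the CIF value: 355023.87
Import duty = 355023.87 × 7% = 24851.67
Buyer bears: destination terminal 726.44 + delivery 1036.45 + duty 24851.67 = 26614.56
Landed cost = invoice 355023.87 + 26614.56 = 381638.43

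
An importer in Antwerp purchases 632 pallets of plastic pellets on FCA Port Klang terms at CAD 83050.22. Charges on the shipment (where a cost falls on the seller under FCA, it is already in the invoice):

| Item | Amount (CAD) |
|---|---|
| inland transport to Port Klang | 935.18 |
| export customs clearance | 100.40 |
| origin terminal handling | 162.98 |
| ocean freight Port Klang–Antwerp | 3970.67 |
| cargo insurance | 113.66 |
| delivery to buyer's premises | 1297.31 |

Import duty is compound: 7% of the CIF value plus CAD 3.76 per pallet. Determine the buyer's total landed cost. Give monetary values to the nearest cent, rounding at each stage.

FCA: the seller delivers export-cleared goods to the carrier; the buyer bears costs from that point.
Already in the invoice (seller's account under FCA): inland to port, export clearance — exclude.
CIF value = FCA price + origin terminal + freight + insurance = 83050.22 + 162.98 + 3970.67 + 113.66 = 87297.53
Ad valorem component: 87297.53 × 7% = 6110.83
Specific component: 632 × 3.76 = 2376.32
Import duty = 6110.83 + 2376.32 = 8487.15
Buyer bears: origin terminal 162.98 + freight 3970.67 + insurance 113.66 + delivery 1297.31 + duty 8487.15 = 14031.77
Landed cost = invoice 83050.22 + 14031.77 = 97081.99

Total landed cost: CAD 97081.99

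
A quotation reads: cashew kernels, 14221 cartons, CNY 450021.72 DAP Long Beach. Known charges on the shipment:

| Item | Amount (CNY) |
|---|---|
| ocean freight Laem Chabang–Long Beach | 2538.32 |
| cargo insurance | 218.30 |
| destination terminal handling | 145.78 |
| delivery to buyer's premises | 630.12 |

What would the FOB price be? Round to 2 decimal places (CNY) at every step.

From DAP to FOB, the seller no longer bears: freight, insurance, destination terminal, delivery.
FOB price = 450021.72 − 2538.32 − 218.30 − 145.78 − 630.12 = 446489.20

FOB price: CNY 446489.20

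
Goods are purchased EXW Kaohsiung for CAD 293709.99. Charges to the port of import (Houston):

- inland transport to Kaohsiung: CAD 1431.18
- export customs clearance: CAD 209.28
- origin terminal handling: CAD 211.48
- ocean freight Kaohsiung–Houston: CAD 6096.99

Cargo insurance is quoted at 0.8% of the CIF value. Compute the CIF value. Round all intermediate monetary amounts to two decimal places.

Let C be the CIF value. C = EXW price + pre-shipment costs + freight + 0.8% × C
C − 0.8% × C = 293709.99 + 1431.18 + 209.28 + 211.48 + 6096.99
0.992 × C = 301658.92
C = 301658.92 / 0.992 = 304091.65
Insurance premium = 0.8% × 304091.65 = 2432.73

CIF value: CAD 304091.65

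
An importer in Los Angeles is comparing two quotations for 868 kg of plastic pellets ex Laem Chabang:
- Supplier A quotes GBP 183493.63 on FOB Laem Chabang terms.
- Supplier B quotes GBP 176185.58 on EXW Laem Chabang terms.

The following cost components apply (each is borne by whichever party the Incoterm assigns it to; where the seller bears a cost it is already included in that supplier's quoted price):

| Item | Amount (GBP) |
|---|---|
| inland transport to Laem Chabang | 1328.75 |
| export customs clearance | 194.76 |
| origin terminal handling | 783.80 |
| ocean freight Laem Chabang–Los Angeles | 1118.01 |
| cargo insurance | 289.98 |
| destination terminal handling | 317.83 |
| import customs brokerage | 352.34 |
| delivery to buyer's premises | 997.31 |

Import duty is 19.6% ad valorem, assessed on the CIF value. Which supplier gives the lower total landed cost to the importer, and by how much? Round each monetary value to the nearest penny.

Supplier A (FOB):
CIF value = FOB price + freight + insurance = 183493.63 + 1118.01 + 289.98 = 184901.62
Import duty = 184901.62 × 19.6% = 36240.72
Buyer bears (A): 1118.01 + 289.98 + 317.83 + 352.34 + 997.31 = 3075.47
Landed cost (A) = invoice 183493.63 + 3075.47 + duty 36240.72 = 222809.82
Supplier B (EXW):
CIF value = EXW price + inland to port + export clearance + origin terminal + freight + insurance = 176185.58 + 1328.75 + 194.76 + 783.80 + 1118.01 + 289.98 = 179900.88
Import duty = 179900.88 × 19.6% = 35260.57
Buyer bears (B): 1328.75 + 194.76 + 783.80 + 1118.01 + 289.98 + 317.83 + 352.34 + 997.31 = 5382.78
Landed cost (B) = invoice 176185.58 + 5382.78 + duty 35260.57 = 216828.93
Difference = |222809.82 − 216828.93| = 5980.89

Supplier B is cheaper by GBP 5980.89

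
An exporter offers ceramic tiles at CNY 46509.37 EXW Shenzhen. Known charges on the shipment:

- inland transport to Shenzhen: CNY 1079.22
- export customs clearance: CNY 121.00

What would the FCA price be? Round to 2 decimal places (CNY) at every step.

From EXW to FCA, the seller additionally bears: inland to port, export clearance.
FCA price = 46509.37 + 1079.22 + 121.00 = 47709.59

FCA price: CNY 47709.59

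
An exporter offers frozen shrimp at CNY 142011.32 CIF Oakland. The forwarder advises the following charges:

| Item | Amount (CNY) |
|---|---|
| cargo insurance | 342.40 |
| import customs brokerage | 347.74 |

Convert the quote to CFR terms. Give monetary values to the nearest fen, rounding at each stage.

CFR price: CNY 141668.92

Not relevant to the conversion: brokerage — on the buyer under both terms; not part of either seller's price.
From CIF to CFR, the seller no longer bears: insurance.
CFR price = 142011.32 − 342.40 = 141668.92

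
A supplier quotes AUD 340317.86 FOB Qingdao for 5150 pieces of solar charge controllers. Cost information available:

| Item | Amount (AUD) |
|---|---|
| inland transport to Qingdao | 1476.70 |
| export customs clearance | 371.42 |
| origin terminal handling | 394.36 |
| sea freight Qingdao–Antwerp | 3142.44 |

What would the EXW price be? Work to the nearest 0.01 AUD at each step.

EXW price: AUD 338075.38

Not relevant to the conversion: freight — on the buyer under both terms; not part of either seller's price.
From FOB to EXW, the seller no longer bears: inland to port, export clearance, origin terminal.
EXW price = 340317.86 − 1476.70 − 371.42 − 394.36 = 338075.38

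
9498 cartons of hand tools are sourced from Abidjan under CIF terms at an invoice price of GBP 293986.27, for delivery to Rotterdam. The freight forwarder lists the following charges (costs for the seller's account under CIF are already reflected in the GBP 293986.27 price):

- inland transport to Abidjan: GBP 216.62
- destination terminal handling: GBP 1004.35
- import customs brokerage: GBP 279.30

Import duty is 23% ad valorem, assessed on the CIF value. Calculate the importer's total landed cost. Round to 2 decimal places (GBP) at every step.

Total landed cost: GBP 362886.76

CIF: the seller pays costs through ocean freight and marine insurance to the destination port.
Already in the invoice (seller's account under CIF): inland to port — exclude.
The CIF price already equals the CIF value: 293986.27
Import duty = 293986.27 × 23% = 67616.84
Buyer bears: destination terminal 1004.35 + brokerage 279.30 + duty 67616.84 = 68900.49
Landed cost = invoice 293986.27 + 68900.49 = 362886.76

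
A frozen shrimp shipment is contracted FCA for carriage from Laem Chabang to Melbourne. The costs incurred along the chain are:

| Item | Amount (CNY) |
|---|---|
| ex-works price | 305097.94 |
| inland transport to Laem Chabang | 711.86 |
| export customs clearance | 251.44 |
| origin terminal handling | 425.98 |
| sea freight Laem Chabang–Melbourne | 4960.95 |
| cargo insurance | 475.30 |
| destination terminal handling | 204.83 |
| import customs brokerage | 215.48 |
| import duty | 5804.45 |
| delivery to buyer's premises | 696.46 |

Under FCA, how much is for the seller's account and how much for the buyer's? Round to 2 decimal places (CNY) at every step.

Seller: CNY 306061.24; buyer: CNY 12783.45

FCA: the seller delivers export-cleared goods to the carrier; the buyer bears costs from that point.
Seller's account: goods 305097.94 + inland to port 711.86 + export clearance 251.44 = 306061.24
Buyer's account: origin terminal 425.98 + freight 4960.95 + insurance 475.30 + destination terminal 204.83 + brokerage 215.48 + duty 5804.45 + delivery 696.46 = 12783.45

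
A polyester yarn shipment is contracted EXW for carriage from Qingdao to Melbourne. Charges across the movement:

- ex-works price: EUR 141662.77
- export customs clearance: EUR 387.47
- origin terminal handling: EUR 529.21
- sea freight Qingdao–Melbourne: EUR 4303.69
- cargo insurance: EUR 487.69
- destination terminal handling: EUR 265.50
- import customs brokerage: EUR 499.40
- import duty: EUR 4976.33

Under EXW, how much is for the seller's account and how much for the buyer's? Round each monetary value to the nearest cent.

EXW: the seller makes goods available at their premises; the buyer bears all onward costs.
Seller's account: goods 141662.77 = 141662.77
Buyer's account: export clearance 387.47 + origin terminal 529.21 + freight 4303.69 + insurance 487.69 + destination terminal 265.50 + brokerage 499.40 + duty 4976.33 = 11449.29

Seller: EUR 141662.77; buyer: EUR 11449.29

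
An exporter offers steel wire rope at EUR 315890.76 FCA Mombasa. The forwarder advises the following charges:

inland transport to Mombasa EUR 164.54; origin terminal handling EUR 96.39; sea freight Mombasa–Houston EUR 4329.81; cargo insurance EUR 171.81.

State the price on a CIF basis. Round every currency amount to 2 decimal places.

CIF price: EUR 320488.77

Not relevant to the conversion: inland to port — on the seller under both FCA and CIF; already in the FCA price and stays in the CIF price.
From FCA to CIF, the seller additionally bears: origin terminal, freight, insurance.
CIF price = 315890.76 + 96.39 + 4329.81 + 171.81 = 320488.77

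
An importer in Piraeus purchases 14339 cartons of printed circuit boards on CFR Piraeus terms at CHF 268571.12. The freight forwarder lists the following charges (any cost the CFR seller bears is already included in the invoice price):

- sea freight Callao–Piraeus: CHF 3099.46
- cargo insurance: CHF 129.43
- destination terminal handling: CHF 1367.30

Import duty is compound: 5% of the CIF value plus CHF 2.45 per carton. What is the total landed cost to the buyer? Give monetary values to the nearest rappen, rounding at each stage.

CFR: the seller pays costs through ocean freight to the destination port, but not insurance.
Already in the invoice (seller's account under CFR): freight — exclude.
CIF value = CFR price + insurance = 268571.12 + 129.43 = 268700.55
Ad valorem component: 268700.55 × 5% = 13435.03
Specific component: 14339 × 2.45 = 35130.55
Import duty = 13435.03 + 35130.55 = 48565.58
Buyer bears: insurance 129.43 + destination terminal 1367.30 + duty 48565.58 = 50062.31
Landed cost = invoice 268571.12 + 50062.31 = 318633.43

Total landed cost: CHF 318633.43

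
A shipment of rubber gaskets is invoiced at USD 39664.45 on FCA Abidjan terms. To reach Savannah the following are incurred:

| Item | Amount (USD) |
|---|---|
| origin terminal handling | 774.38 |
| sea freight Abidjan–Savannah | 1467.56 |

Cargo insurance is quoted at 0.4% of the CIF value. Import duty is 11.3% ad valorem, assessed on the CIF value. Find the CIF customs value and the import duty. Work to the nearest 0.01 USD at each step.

CIF value: USD 42074.69; import duty: USD 4754.44

Let C be the CIF value. C = FCA price + pre-shipment costs + freight + 0.4% × C
C − 0.4% × C = 39664.45 + 774.38 + 1467.56
0.996 × C = 41906.39
C = 41906.39 / 0.996 = 42074.69
Insurance premium = 0.4% × 42074.69 = 168.30
Import duty = 42074.69 × 11.3% = 4754.44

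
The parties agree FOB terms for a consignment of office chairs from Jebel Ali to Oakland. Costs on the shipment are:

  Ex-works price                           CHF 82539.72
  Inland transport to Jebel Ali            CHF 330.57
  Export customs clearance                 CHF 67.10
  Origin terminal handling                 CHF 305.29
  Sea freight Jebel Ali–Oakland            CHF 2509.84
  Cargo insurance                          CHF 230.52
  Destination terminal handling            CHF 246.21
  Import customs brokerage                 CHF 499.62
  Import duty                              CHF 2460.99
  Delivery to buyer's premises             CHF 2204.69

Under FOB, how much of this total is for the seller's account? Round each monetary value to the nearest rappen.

FOB: the seller bears costs until goods are on board at the origin port; the buyer bears freight, insurance and all costs thereafter.
Seller's account: goods 82539.72 + inland to port 330.57 + export clearance 67.10 + origin terminal 305.29 = 83242.68
Buyer's account: freight 2509.84 + insurance 230.52 + destination terminal 246.21 + brokerage 499.62 + duty 2460.99 + delivery 2204.69 = 8151.87

Seller's account: CHF 83242.68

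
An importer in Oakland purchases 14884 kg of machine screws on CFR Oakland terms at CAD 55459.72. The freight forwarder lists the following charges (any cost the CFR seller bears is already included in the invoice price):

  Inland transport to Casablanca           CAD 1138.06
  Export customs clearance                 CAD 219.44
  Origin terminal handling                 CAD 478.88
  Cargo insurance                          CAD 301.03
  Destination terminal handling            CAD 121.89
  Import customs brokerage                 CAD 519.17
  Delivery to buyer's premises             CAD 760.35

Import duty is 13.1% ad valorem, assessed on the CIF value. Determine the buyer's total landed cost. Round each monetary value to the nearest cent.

CFR: the seller pays costs through ocean freight to the destination port, but not insurance.
Already in the invoice (seller's account under CFR): inland to port, export clearance, origin terminal — exclude.
CIF value = CFR price + insurance = 55459.72 + 301.03 = 55760.75
Import duty = 55760.75 × 13.1% = 7304.66
Buyer bears: insurance 301.03 + destination terminal 121.89 + brokerage 519.17 + delivery 760.35 + duty 7304.66 = 9007.10
Landed cost = invoice 55459.72 + 9007.10 = 64466.82

Total landed cost: CAD 64466.82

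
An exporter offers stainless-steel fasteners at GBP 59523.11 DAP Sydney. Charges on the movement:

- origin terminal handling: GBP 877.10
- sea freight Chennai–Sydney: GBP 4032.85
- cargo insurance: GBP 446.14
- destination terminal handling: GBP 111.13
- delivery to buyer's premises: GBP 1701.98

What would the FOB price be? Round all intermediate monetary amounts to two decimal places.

Not relevant to the conversion: origin terminal — on the seller under both DAP and FOB; already in the DAP price and stays in the FOB price.
From DAP to FOB, the seller no longer bears: freight, insurance, destination terminal, delivery.
FOB price = 59523.11 − 4032.85 − 446.14 − 111.13 − 1701.98 = 53231.01

FOB price: GBP 53231.01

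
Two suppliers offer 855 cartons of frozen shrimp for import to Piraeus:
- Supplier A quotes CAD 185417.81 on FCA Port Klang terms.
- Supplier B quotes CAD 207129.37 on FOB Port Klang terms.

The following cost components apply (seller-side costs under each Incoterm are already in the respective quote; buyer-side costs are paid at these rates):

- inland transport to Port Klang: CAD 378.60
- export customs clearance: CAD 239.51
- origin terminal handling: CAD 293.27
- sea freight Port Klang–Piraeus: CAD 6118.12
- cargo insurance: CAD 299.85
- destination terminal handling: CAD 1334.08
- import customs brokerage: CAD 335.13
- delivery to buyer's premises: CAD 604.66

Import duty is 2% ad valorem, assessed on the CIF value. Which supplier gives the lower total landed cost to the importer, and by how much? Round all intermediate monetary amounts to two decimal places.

Supplier A is cheaper by CAD 21846.66

Supplier A (FCA):
CIF value = FCA price + origin terminal + freight + insurance = 185417.81 + 293.27 + 6118.12 + 299.85 = 192129.05
Import duty = 192129.05 × 2% = 3842.58
Buyer bears (A): 293.27 + 6118.12 + 299.85 + 1334.08 + 335.13 + 604.66 = 8985.11
Landed cost (A) = invoice 185417.81 + 8985.11 + duty 3842.58 = 198245.50
Supplier B (FOB):
CIF value = FOB price + freight + insurance = 207129.37 + 6118.12 + 299.85 = 213547.34
Import duty = 213547.34 × 2% = 4270.95
Buyer bears (B): 6118.12 + 299.85 + 1334.08 + 335.13 + 604.66 = 8691.84
Landed cost (B) = invoice 207129.37 + 8691.84 + duty 4270.95 = 220092.16
Difference = |198245.50 − 220092.16| = 21846.66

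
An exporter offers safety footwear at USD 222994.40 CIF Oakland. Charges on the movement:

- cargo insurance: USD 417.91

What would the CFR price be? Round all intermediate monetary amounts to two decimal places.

From CIF to CFR, the seller no longer bears: insurance.
CFR price = 222994.40 − 417.91 = 222576.49

CFR price: USD 222576.49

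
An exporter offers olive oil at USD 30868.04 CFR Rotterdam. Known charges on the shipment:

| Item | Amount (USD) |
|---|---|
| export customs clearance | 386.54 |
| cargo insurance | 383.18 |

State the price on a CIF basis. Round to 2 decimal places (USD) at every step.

CIF price: USD 31251.22

Not relevant to the conversion: export clearance — on the seller under both CFR and CIF; already in the CFR price and stays in the CIF price.
From CFR to CIF, the seller additionally bears: insurance.
CIF price = 30868.04 + 383.18 = 31251.22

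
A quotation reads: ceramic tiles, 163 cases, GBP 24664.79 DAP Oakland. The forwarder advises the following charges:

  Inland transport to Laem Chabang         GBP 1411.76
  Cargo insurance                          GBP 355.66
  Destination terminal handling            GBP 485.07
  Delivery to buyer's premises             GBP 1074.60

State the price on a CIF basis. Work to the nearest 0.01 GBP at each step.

CIF price: GBP 23105.12

Not relevant to the conversion: inland to port, insurance — on the seller under both DAP and CIF; already in the DAP price and stays in the CIF price.
From DAP to CIF, the seller no longer bears: destination terminal, delivery.
CIF price = 24664.79 − 485.07 − 1074.60 = 23105.12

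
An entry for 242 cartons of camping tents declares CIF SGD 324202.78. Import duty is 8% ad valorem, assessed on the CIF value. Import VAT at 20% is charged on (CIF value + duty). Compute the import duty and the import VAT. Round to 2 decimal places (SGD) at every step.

Import duty: SGD 25936.22; import VAT: SGD 70027.80

Import duty = 324202.78 × 8% = 25936.22
VAT base = CIF + duty = 324202.78 + 25936.22 = 350139.00
Import VAT = 350139.00 × 20% = 70027.80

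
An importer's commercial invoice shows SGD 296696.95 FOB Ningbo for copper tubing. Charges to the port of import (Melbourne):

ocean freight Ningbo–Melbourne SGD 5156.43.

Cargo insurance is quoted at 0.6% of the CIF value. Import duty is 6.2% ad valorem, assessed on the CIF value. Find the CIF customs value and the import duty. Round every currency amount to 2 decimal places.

CIF value: SGD 303675.43; import duty: SGD 18827.88

Let C be the CIF value. C = FOB price + freight + 0.6% × C
C − 0.6% × C = 296696.95 + 5156.43
0.994 × C = 301853.38
C = 301853.38 / 0.994 = 303675.43
Insurance premium = 0.6% × 303675.43 = 1822.05
Import duty = 303675.43 × 6.2% = 18827.88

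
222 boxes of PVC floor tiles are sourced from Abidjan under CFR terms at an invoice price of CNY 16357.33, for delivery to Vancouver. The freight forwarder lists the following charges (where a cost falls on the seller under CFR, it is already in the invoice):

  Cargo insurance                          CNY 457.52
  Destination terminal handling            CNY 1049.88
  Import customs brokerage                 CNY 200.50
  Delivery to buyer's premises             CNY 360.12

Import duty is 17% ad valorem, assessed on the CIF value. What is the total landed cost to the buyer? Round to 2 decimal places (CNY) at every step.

CFR: the seller pays costs through ocean freight to the destination port, but not insurance.
CIF value = CFR price + insurance = 16357.33 + 457.52 = 16814.85
Import duty = 16814.85 × 17% = 2858.52
Buyer bears: insurance 457.52 + destination terminal 1049.88 + brokerage 200.50 + delivery 360.12 + duty 2858.52 = 4926.54
Landed cost = invoice 16357.33 + 4926.54 = 21283.87

Total landed cost: CNY 21283.87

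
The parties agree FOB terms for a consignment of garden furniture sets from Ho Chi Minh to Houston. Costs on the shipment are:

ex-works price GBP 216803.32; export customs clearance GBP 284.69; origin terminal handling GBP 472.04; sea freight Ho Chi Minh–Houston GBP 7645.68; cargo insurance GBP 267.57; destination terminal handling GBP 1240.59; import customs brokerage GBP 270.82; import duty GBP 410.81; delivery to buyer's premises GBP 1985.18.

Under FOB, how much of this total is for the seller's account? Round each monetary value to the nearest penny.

Seller's account: GBP 217560.05

FOB: the seller bears costs until goods are on board at the origin port; the buyer bears freight, insurance and all costs thereafter.
Seller's account: goods 216803.32 + export clearance 284.69 + origin terminal 472.04 = 217560.05
Buyer's account: freight 7645.68 + insurance 267.57 + destination terminal 1240.59 + brokerage 270.82 + duty 410.81 + delivery 1985.18 = 11820.65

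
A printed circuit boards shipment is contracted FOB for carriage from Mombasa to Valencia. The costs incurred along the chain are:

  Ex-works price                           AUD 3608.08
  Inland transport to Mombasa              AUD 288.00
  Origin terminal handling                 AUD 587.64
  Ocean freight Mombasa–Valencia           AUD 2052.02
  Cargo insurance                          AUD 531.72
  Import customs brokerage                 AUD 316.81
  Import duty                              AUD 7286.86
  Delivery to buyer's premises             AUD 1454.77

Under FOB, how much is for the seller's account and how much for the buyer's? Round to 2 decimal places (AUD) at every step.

Seller: AUD 4483.72; buyer: AUD 11642.18

FOB: the seller bears costs until goods are on board at the origin port; the buyer bears freight, insurance and all costs thereafter.
Seller's account: goods 3608.08 + inland to port 288.00 + origin terminal 587.64 = 4483.72
Buyer's account: freight 2052.02 + insurance 531.72 + brokerage 316.81 + duty 7286.86 + delivery 1454.77 = 11642.18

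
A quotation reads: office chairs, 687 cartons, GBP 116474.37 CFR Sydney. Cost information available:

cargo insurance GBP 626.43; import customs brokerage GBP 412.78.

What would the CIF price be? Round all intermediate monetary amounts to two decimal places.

Not relevant to the conversion: brokerage — on the buyer under both terms; not part of either seller's price.
From CFR to CIF, the seller additionally bears: insurance.
CIF price = 116474.37 + 626.43 = 117100.80

CIF price: GBP 117100.80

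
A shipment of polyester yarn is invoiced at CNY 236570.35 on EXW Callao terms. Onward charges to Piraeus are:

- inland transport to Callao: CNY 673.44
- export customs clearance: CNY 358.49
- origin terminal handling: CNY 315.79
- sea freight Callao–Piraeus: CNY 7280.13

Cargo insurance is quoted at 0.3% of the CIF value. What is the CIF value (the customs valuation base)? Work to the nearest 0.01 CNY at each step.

Let C be the CIF value. C = EXW price + pre-shipment costs + freight + 0.3% × C
C − 0.3% × C = 236570.35 + 673.44 + 358.49 + 315.79 + 7280.13
0.997 × C = 245198.20
C = 245198.20 / 0.997 = 245936.01
Insurance premium = 0.3% × 245936.01 = 737.81

CIF value: CNY 245936.01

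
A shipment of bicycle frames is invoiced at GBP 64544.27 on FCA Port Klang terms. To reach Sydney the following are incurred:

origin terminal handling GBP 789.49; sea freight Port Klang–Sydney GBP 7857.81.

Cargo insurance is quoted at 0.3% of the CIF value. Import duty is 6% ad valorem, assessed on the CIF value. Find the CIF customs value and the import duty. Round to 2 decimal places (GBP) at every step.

Let C be the CIF value. C = FCA price + pre-shipment costs + freight + 0.3% × C
C − 0.3% × C = 64544.27 + 789.49 + 7857.81
0.997 × C = 73191.57
C = 73191.57 / 0.997 = 73411.81
Insurance premium = 0.3% × 73411.81 = 220.24
Import duty = 73411.81 × 6% = 4404.71

CIF value: GBP 73411.81; import duty: GBP 4404.71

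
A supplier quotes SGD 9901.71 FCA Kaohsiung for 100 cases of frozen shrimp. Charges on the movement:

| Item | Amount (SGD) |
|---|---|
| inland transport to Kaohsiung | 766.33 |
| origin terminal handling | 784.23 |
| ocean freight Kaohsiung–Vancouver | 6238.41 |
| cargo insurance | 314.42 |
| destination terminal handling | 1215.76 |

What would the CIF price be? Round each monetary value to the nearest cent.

Not relevant to the conversion: inland to port — on the seller under both FCA and CIF; already in the FCA price and stays in the CIF price. destination terminal — on the buyer under both terms; not part of either seller's price.
From FCA to CIF, the seller additionally bears: origin terminal, freight, insurance.
CIF price = 9901.71 + 784.23 + 6238.41 + 314.42 = 17238.77

CIF price: SGD 17238.77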